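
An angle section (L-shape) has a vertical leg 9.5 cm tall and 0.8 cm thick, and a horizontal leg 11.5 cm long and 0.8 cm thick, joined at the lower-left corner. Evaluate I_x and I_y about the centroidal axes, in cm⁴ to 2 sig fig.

I_x ≈ 130 cm⁴, I_y ≈ 220 cm⁴

Split into non-overlapping primitives; take the origin at the lower-left of the bounding box.
Vertical leg: 0.8 × 9.5, A = 7.6 cm², y = 4.75 cm, Ī = 57.16 cm⁴.
Horizontal leg (remainder): 10.7 × 0.8, A = 8.56 cm², y = 0.4 cm, Ī = 0.4565 cm⁴.
Centroid: ȳ = ΣA·y / ΣA = 2.446 cm.
Transfer each piece to the centroidal x-axis using Ī + A·d² with d = y − 2.446:
  vertical leg: d = 2.304 cm → contributes +97.51 cm⁴
  horizontal leg (remainder): d = -2.046 cm → contributes +36.28 cm⁴
Total I = 133.8 cm⁴.
For the y-axis: x̄ = 3.446 cm.
Repeating about the centroidal y-axis gives I_y = 215.2 cm⁴.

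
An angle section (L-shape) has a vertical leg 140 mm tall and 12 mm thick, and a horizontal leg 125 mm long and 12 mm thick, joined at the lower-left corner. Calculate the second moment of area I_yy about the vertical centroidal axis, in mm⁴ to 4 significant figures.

I_yy ≈ 4.394 × 10⁶ mm⁴

Break the section into simple shapes (no overlaps), measuring from the bottom-left corner of the bounding box.
Vertical leg: 12 × 140, A = 1 680 mm², x = 6 mm, Ī = 20 160 mm⁴.
Horizontal leg (remainder): 113 × 12, A = 1 356 mm², x = 68.5 mm, Ī = 1 442 897 mm⁴.
Centroid: x̄ = ΣA·x / ΣA = 33.915 mm.
Transfer each piece to the vertical centroidal axis using Ī + A·d² with d = x − 33.915:
  vertical leg: d = -27.915 mm → contributes +1 329 297 mm⁴
  horizontal leg (remainder): d = 34.585 mm → contributes +3 064 837 mm⁴
Total I = 4 394 134 mm⁴.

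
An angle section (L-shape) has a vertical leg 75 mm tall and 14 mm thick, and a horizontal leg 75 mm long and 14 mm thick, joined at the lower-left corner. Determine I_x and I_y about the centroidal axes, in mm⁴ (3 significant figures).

I_x ≈ 9.44 × 10⁵ mm⁴, I_y ≈ 9.44 × 10⁵ mm⁴

Treat the section as a set of non-overlapping primitives; coordinates are from the bounding-box lower-left.
Vertical leg: 14 × 75, A = 1 050 mm², y = 37.5 mm, Ī = 492 188 mm⁴.
Horizontal leg (remainder): 61 × 14, A = 854 mm², y = 7 mm, Ī = 13 949 mm⁴.
Centroid: ȳ = ΣA·y / ΣA = 23.82 mm.
Transfer each piece to the centroidal x-axis using Ī + A·d² with d = y − 23.82:
  vertical leg: d = 13.68 mm → contributes +688 691 mm⁴
  horizontal leg (remainder): d = -16.82 mm → contributes +255 552 mm⁴
Total I = 944 243 mm⁴.
For the y-axis: x̄ = 23.82 mm.
Repeating about the centroidal y-axis gives I_y = 944 243 mm⁴.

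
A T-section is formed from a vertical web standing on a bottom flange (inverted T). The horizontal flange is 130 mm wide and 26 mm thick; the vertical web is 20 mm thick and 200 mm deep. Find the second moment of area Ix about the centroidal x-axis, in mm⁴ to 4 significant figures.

Ix ≈ 3.692 × 10⁷ mm⁴

Split into non-overlapping primitives; take the origin at the lower-left of the bounding box.
Flange: 130 × 26, A = 3 380 mm², y = 13 mm, Ī = 190 407 mm⁴.
Web: 20 × 200, A = 4 000 mm², y = 126 mm, Ī = 13 333 333 mm⁴.
Centroid: ȳ = ΣA·y / ΣA = 74.2466 mm.
Transfer each piece to the centroidal x-axis using Ī + A·d² with d = y − 74.2466:
  flange: d = -61.2466 mm → contributes +12 869 285 mm⁴
  web: d = 51.7534 mm → contributes +24 046 986 mm⁴
Total I = 36 916 271 mm⁴.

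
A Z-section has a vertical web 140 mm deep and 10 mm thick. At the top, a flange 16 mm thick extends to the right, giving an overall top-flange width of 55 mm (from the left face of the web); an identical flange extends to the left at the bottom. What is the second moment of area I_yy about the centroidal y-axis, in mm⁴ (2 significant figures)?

I_yy ≈ 1.3 × 10⁶ mm⁴

Treat the section as a set of non-overlapping primitives; coordinates are from the bounding-box lower-left.
Web: 10 × 140, A = 1 400 mm², x = 50 mm, Ī = 11 667 mm⁴.
Top flange (beyond web): 45 × 16, A = 720 mm², x = 77.5 mm, Ī = 121 500 mm⁴.
Bottom flange (beyond web): 45 × 16, A = 720 mm², x = 22.5 mm, Ī = 121 500 mm⁴.
Centroid: x̄ = ΣA·x / ΣA = 50 mm.
Transfer each piece to the centroidal y-axis using Ī + A·d² with d = x − 50:
  web: d = 0 mm → contributes +11 667 mm⁴
  top flange (beyond web): d = 27.5 mm → contributes +666 000 mm⁴
  bottom flange (beyond web): d = -27.5 mm → contributes +666 000 mm⁴
Total I = 1 343 667 mm⁴.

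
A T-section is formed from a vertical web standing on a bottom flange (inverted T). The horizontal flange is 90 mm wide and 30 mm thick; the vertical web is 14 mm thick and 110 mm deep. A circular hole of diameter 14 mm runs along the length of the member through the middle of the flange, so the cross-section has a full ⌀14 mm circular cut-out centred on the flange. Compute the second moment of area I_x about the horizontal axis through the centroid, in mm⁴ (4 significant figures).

I_x ≈ 6.455 × 10⁶ mm⁴

Break the section into simple shapes (no overlaps), measuring from the bottom-left corner of the bounding box.
Flange: 90 × 30, A = 2 700 mm², y = 15 mm, Ī = 202 500 mm⁴.
Web: 14 × 110, A = 1 540 mm², y = 85 mm, Ī = 1 552 833 mm⁴.
Hole (subtracted): ⌀14, A = 153.938 mm², y = 15 mm, Ī = 1885.74 mm⁴.
Centroid: ȳ = ΣA·y / ΣA = 41.3824 mm.
Transfer each piece to the horizontal axis through the centroid using Ī + A·d² with d = y − 41.3824:
  flange: d = -26.3824 mm → contributes +2 081 780 mm⁴
  web: d = 43.6176 mm → contributes +4 482 680 mm⁴
  hole: d = -26.3824 mm → contributes −109 031 mm⁴
Total I = 6 455 428 mm⁴.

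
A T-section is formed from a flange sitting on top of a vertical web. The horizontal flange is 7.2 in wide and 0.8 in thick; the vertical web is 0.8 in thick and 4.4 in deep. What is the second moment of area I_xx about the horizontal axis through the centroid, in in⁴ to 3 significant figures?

Break the section into simple shapes (no overlaps), measuring from the bottom-left corner of the bounding box.
Flange: 7.2 × 0.8, A = 5.76 in², y = 4.8 in, Ī = 0.3072 in⁴.
Web: 0.8 × 4.4, A = 3.52 in², y = 2.2 in, Ī = 5.6789 in⁴.
Centroid: ȳ = ΣA·y / ΣA = 3.8138 in.
Transfer each piece to the horizontal axis through the centroid using Ī + A·d² with d = y − 3.8138:
  flange: d = 0.98621 in → contributes +5.9094 in⁴
  web: d = -1.6138 in → contributes +14.846 in⁴
Total I = 20.756 in⁴.

I_xx ≈ 20.8 in⁴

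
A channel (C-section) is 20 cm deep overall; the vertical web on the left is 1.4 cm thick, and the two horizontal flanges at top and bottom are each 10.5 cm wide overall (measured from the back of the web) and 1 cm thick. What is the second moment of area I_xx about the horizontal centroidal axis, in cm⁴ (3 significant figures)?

I_xx ≈ 2580 cm⁴

Split into non-overlapping primitives; take the origin at the lower-left of the bounding box.
Web: 1.4 × 20, A = 28 cm², y = 10 cm, Ī = 933.33 cm⁴.
Top flange (beyond web): 9.1 × 1, A = 9.1 cm², y = 19.5 cm, Ī = 0.75833 cm⁴.
Bottom flange (beyond web): 9.1 × 1, A = 9.1 cm², y = 0.5 cm, Ī = 0.75833 cm⁴.
By symmetry the centroid is at mid-height, ȳ = 10 cm.
Transfer each piece to the horizontal centroidal axis using Ī + A·d² with d = y − 10:
  web: d = 0 cm → contributes +933.33 cm⁴
  top flange (beyond web): d = 9.5 cm → contributes +822.03 cm⁴
  bottom flange (beyond web): d = -9.5 cm → contributes +822.03 cm⁴
Total I = 2577.4 cm⁴.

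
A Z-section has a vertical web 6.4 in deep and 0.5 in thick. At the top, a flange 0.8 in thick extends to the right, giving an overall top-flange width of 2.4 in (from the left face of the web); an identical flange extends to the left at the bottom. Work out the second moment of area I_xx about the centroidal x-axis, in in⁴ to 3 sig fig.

I_xx ≈ 34.9 in⁴

Treat the section as a set of non-overlapping primitives; coordinates are from the bounding-box lower-left.
Web: 0.5 × 6.4, A = 3.2 in², y = 3.2 in, Ī = 10.923 in⁴.
Top flange (beyond web): 1.9 × 0.8, A = 1.52 in², y = 6 in, Ī = 0.081067 in⁴.
Bottom flange (beyond web): 1.9 × 0.8, A = 1.52 in², y = 0.4 in, Ī = 0.081067 in⁴.
Centroid: ȳ = ΣA·y / ΣA = 3.2 in.
Transfer each piece to the centroidal x-axis using Ī + A·d² with d = y − 3.2:
  web: d = 0 in → contributes +10.923 in⁴
  top flange (beyond web): d = 2.8 in → contributes +11.998 in⁴
  bottom flange (beyond web): d = -2.8 in → contributes +11.998 in⁴
Total I = 34.918 in⁴.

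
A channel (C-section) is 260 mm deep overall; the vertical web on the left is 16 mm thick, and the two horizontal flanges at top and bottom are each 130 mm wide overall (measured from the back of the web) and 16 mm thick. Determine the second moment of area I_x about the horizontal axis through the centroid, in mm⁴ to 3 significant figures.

I_x ≈ 7.78 × 10⁷ mm⁴

Decompose the section into non-overlapping parts with the origin at the bottom-left of its bounding rectangle.
Web: 16 × 260, A = 4 160 mm², y = 130 mm, Ī = 23 434 667 mm⁴.
Top flange (beyond web): 114 × 16, A = 1 824 mm², y = 252 mm, Ī = 38 912 mm⁴.
Bottom flange (beyond web): 114 × 16, A = 1 824 mm², y = 8 mm, Ī = 38 912 mm⁴.
By symmetry the centroid is at mid-height, ȳ = 130 mm.
Transfer each piece to the horizontal axis through the centroid using Ī + A·d² with d = y − 130:
  web: d = 0 mm → contributes +23 434 667 mm⁴
  top flange (beyond web): d = 122 mm → contributes +27 187 328 mm⁴
  bottom flange (beyond web): d = -122 mm → contributes +27 187 328 mm⁴
Total I = 77 809 323 mm⁴.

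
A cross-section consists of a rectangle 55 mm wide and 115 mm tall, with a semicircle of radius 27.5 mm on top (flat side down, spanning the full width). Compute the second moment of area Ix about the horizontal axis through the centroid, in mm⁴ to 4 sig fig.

Decompose the section into non-overlapping parts with the origin at the bottom-left of its bounding rectangle.
Rectangular body: 55 × 115, A = 6 325 mm², y = 57.5 mm, Ī = 6 970 677 mm⁴.
Semicircular cap: semicircle r = 27.5, A = 1187.91 mm², y = 126.671 mm, Ī = 62771.5 mm⁴.
Centroid: ȳ = ΣA·y / ΣA = 68.4371 mm.
Transfer each piece to the horizontal axis through the centroid using Ī + A·d² with d = y − 68.4371:
  rectangular body: d = -10.9371 mm → contributes +7 727 278 mm⁴
  semicircular cap: d = 58.2342 mm → contributes +4 091 259 mm⁴
Total I = 11 818 537 mm⁴.

Ix ≈ 1.182 × 10⁷ mm⁴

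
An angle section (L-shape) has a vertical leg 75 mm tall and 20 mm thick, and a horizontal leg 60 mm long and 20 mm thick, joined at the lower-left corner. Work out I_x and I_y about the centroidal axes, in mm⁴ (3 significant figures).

I_x ≈ 1.12 × 10⁶ mm⁴, I_y ≈ 6.26 × 10⁵ mm⁴

Split into non-overlapping primitives; take the origin at the lower-left of the bounding box.
Vertical leg: 20 × 75, A = 1 500 mm², y = 37.5 mm, Ī = 703 125 mm⁴.
Horizontal leg (remainder): 40 × 20, A = 800 mm², y = 10 mm, Ī = 26 667 mm⁴.
Centroid: ȳ = ΣA·y / ΣA = 27.935 mm.
Transfer each piece to the centroidal x-axis using Ī + A·d² with d = y − 27.935:
  vertical leg: d = 9.5652 mm → contributes +840 365 mm⁴
  horizontal leg (remainder): d = -17.935 mm → contributes +283 992 mm⁴
Total I = 1 124 357 mm⁴.
For the y-axis: x̄ = 20.435 mm.
Repeating about the centroidal y-axis gives I_y = 626 232 mm⁴.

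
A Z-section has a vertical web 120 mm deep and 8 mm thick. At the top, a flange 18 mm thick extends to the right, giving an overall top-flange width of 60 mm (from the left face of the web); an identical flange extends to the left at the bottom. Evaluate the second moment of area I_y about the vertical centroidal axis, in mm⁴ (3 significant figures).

I_y ≈ 2.11 × 10⁶ mm⁴

Decompose the section into non-overlapping parts with the origin at the bottom-left of its bounding rectangle.
Web: 8 × 120, A = 960 mm², x = 56 mm, Ī = 5 120 mm⁴.
Top flange (beyond web): 52 × 18, A = 936 mm², x = 86 mm, Ī = 210 912 mm⁴.
Bottom flange (beyond web): 52 × 18, A = 936 mm², x = 26 mm, Ī = 210 912 mm⁴.
Centroid: x̄ = ΣA·x / ΣA = 56 mm.
Transfer each piece to the vertical centroidal axis using Ī + A·d² with d = x − 56:
  web: d = 0 mm → contributes +5 120 mm⁴
  top flange (beyond web): d = 30 mm → contributes +1 053 312 mm⁴
  bottom flange (beyond web): d = -30 mm → contributes +1 053 312 mm⁴
Total I = 2 111 744 mm⁴.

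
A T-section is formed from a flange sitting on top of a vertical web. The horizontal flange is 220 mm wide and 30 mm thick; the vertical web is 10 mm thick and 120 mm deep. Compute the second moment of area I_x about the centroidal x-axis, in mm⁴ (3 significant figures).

I_x ≈ 7.65 × 10⁶ mm⁴

Break the section into simple shapes (no overlaps), measuring from the bottom-left corner of the bounding box.
Flange: 220 × 30, A = 6 600 mm², y = 135 mm, Ī = 495 000 mm⁴.
Web: 10 × 120, A = 1 200 mm², y = 60 mm, Ī = 1 440 000 mm⁴.
Centroid: ȳ = ΣA·y / ΣA = 123.46 mm.
Transfer each piece to the centroidal x-axis using Ī + A·d² with d = y − 123.46:
  flange: d = 11.538 mm → contributes +1 373 698 mm⁴
  web: d = -63.462 mm → contributes +6 272 840 mm⁴
Total I = 7 646 538 mm⁴.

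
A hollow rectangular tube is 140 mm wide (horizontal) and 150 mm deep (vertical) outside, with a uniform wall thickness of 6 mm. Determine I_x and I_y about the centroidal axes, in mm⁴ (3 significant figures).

Break the section into simple shapes (no overlaps), measuring from the bottom-left corner of the bounding box.
Outer rectangle: 140 × 150, A = 21 000 mm², y = 75 mm, Ī = 39 375 000 mm⁴.
Inner void (subtracted): 128 × 138, A = 17 664 mm², y = 75 mm, Ī = 28 032 768 mm⁴.
By symmetry the centroid is at mid-height, ȳ = 75 mm.
All pieces are centred on the centroidal x-axis, so I = ΣĪ (holes subtracted) = 11 342 232 mm⁴.
Repeating about the centroidal y-axis gives I_y = 10 182 752 mm⁴.

I_x ≈ 1.13 × 10⁷ mm⁴, I_y ≈ 1.02 × 10⁷ mm⁴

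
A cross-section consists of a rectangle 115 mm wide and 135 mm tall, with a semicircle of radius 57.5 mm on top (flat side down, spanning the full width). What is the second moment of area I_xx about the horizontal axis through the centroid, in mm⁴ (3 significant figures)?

I_xx ≈ 5.76 × 10⁷ mm⁴

Decompose the section into non-overlapping parts with the origin at the bottom-left of its bounding rectangle.
Rectangular body: 115 × 135, A = 15 525 mm², y = 67.5 mm, Ī = 23 578 594 mm⁴.
Semicircular cap: semicircle r = 57.5, A = 5193.4 mm², y = 159.4 mm, Ī = 1 199 785 mm⁴.
Centroid: ȳ = ΣA·y / ΣA = 90.537 mm.
Transfer each piece to the horizontal axis through the centroid using Ī + A·d² with d = y − 90.537:
  rectangular body: d = -23.037 mm → contributes +31 817 982 mm⁴
  semicircular cap: d = 68.866 mm → contributes +25 830 158 mm⁴
Total I = 57 648 140 mm⁴.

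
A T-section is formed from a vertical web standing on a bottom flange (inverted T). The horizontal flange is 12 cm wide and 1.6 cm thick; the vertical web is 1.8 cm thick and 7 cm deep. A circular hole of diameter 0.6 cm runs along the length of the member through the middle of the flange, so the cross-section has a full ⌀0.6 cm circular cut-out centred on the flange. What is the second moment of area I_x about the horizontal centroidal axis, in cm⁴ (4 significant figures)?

Decompose the section into non-overlapping parts with the origin at the bottom-left of its bounding rectangle.
Flange: 12 × 1.6, A = 19.2 cm², y = 0.8 cm, Ī = 4.096 cm⁴.
Web: 1.8 × 7, A = 12.6 cm², y = 5.1 cm, Ī = 51.45 cm⁴.
Hole (subtracted): ⌀0.6, A = 0.282743 cm², y = 0.8 cm, Ī = 0.00636173 cm⁴.
Centroid: ȳ = ΣA·y / ΣA = 2.51906 cm.
Transfer each piece to the horizontal centroidal axis using Ī + A·d² with d = y − 2.51906:
  flange: d = -1.71906 cm → contributes +60.8351 cm⁴
  web: d = 2.58094 cm → contributes +135.382 cm⁴
  hole: d = -1.71906 cm → contributes −0.841914 cm⁴
Total I = 195.375 cm⁴.

I_x ≈ 195.4 cm⁴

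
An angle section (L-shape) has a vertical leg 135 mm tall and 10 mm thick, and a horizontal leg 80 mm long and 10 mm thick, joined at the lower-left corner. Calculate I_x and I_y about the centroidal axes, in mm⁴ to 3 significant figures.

I_x ≈ 3.86 × 10⁶ mm⁴, I_y ≈ 1.03 × 10⁶ mm⁴

Treat the section as a set of non-overlapping primitives; coordinates are from the bounding-box lower-left.
Vertical leg: 10 × 135, A = 1 350 mm², y = 67.5 mm, Ī = 2 050 313 mm⁴.
Horizontal leg (remainder): 70 × 10, A = 700 mm², y = 5 mm, Ī = 5833.3 mm⁴.
Centroid: ȳ = ΣA·y / ΣA = 46.159 mm.
Transfer each piece to the centroidal x-axis using Ī + A·d² with d = y − 46.159:
  vertical leg: d = 21.341 mm → contributes +2 665 181 mm⁴
  horizontal leg (remainder): d = -41.159 mm → contributes +1 191 651 mm⁴
Total I = 3 856 832 mm⁴.
For the y-axis: x̄ = 18.659 mm.
Repeating about the centroidal y-axis gives I_y = 1 034 644 mm⁴.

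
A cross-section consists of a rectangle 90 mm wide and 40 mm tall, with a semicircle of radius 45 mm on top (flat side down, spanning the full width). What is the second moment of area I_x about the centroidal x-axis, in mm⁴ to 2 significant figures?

I_x ≈ 3.5 × 10⁶ mm⁴

Split into non-overlapping primitives; take the origin at the lower-left of the bounding box.
Rectangular body: 90 × 40, A = 3 600 mm², y = 20 mm, Ī = 480 000 mm⁴.
Semicircular cap: semicircle r = 45, A = 3 181 mm², y = 59.1 mm, Ī = 450 072 mm⁴.
Centroid: ȳ = ΣA·y / ΣA = 38.34 mm.
Transfer each piece to the centroidal x-axis using Ī + A·d² with d = y − 38.34:
  rectangular body: d = -18.34 mm → contributes +1 691 002 mm⁴
  semicircular cap: d = 20.76 mm → contributes +1 820 645 mm⁴
Total I = 3 511 647 mm⁴.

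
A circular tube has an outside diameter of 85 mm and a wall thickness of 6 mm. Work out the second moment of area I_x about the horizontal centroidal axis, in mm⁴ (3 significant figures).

Decompose the section into non-overlapping parts with the origin at the bottom-left of its bounding rectangle.
Outer circle: ⌀85, A = 5674.5 mm², y = 42.5 mm, Ī = 2 562 392 mm⁴.
Bore (subtracted): ⌀73, A = 4185.4 mm², y = 42.5 mm, Ī = 1 393 995 mm⁴.
By symmetry the centroid is at mid-height, ȳ = 42.5 mm.
All pieces are centred on the horizontal centroidal axis, so I = ΣĪ (holes subtracted) = 1 168 397 mm⁴.

I_x ≈ 1.17 × 10⁶ mm⁴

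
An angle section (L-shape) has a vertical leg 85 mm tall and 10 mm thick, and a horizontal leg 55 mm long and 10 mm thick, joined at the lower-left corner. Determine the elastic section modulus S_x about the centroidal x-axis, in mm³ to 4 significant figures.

S_x ≈ 1.675 × 10⁴ mm³

Treat the section as a set of non-overlapping primitives; coordinates are from the bounding-box lower-left.
Vertical leg: 10 × 85, A = 850 mm², y = 42.5 mm, Ī = 511 771 mm⁴.
Horizontal leg (remainder): 45 × 10, A = 450 mm², y = 5 mm, Ī = 3 750 mm⁴.
Centroid: ȳ = ΣA·y / ΣA = 29.5192 mm.
Transfer each piece to the centroidal x-axis using Ī + A·d² with d = y − 29.5192:
  vertical leg: d = 12.9808 mm → contributes +654 996 mm⁴
  horizontal leg (remainder): d = -24.5192 mm → contributes +274 287 mm⁴
Total I = 929 283 mm⁴.
Extreme fibre distance c = 55.4808 mm; S = I/c = 16749.6 mm³.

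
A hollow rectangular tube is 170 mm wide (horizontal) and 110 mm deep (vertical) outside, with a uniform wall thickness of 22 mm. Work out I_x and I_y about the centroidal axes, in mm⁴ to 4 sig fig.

Treat the section as a set of non-overlapping primitives; coordinates are from the bounding-box lower-left.
Outer rectangle: 170 × 110, A = 18 700 mm², y = 55 mm, Ī = 18 855 833 mm⁴.
Inner void (subtracted): 126 × 66, A = 8 316 mm², y = 55 mm, Ī = 3 018 708 mm⁴.
By symmetry the centroid is at mid-height, ȳ = 55 mm.
All pieces are centred on the centroidal x-axis, so I = ΣĪ (holes subtracted) = 15 837 125 mm⁴.
Repeating about the centroidal y-axis gives I_y = 34 033 765 mm⁴.

I_x ≈ 1.584 × 10⁷ mm⁴, I_y ≈ 3.403 × 10⁷ mm⁴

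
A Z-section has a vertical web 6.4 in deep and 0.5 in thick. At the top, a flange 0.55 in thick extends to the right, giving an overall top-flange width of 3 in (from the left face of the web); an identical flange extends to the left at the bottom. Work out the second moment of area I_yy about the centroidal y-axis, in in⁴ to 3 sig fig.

I_yy ≈ 7.69 in⁴

Decompose the section into non-overlapping parts with the origin at the bottom-left of its bounding rectangle.
Web: 0.5 × 6.4, A = 3.2 in², x = 2.75 in, Ī = 0.066667 in⁴.
Top flange (beyond web): 2.5 × 0.55, A = 1.375 in², x = 4.25 in, Ī = 0.71615 in⁴.
Bottom flange (beyond web): 2.5 × 0.55, A = 1.375 in², x = 1.25 in, Ī = 0.71615 in⁴.
Centroid: x̄ = ΣA·x / ΣA = 2.75 in.
Transfer each piece to the centroidal y-axis using Ī + A·d² with d = x − 2.75:
  web: d = 0 in → contributes +0.066667 in⁴
  top flange (beyond web): d = 1.5 in → contributes +3.8099 in⁴
  bottom flange (beyond web): d = -1.5 in → contributes +3.8099 in⁴
Total I = 7.6865 in⁴.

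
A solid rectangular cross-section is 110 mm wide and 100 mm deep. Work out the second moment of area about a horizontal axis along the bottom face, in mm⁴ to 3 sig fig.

The section: 110 × 100, A = 11 000 mm², y = 50 mm, Ī = 9 166 667 mm⁴.
Transfer it to the base of the section using Ī + A·d² with d = y − 0:
  the section: d = 50 mm → contributes +36 666 667 mm⁴
Total I = 36 666 667 mm⁴.

I_base ≈ 3.67 × 10⁷ mm⁴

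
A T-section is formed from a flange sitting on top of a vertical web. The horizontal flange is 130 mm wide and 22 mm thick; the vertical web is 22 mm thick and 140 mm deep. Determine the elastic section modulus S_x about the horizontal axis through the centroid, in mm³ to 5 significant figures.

S_x ≈ 1.3647 × 10⁵ mm³

Decompose the section into non-overlapping parts with the origin at the bottom-left of its bounding rectangle.
Flange: 130 × 22, A = 2 860 mm², y = 151 mm, Ī = 115353.3 mm⁴.
Web: 22 × 140, A = 3 080 mm², y = 70 mm, Ī = 5 030 667 mm⁴.
Centroid: ȳ = ΣA·y / ΣA = 109 mm.
Transfer each piece to the horizontal axis through the centroid using Ī + A·d² with d = y − 109:
  flange: d = 42 mm → contributes +5 160 393 mm⁴
  web: d = -39 mm → contributes +9 715 347 mm⁴
Total I = 14 875 740 mm⁴.
Extreme fibre distance c = 109 mm; S = I/c = 136474.7 mm³.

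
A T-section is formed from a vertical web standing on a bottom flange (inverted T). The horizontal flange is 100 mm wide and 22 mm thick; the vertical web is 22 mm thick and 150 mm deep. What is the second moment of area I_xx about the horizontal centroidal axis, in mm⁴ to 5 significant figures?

Treat the section as a set of non-overlapping primitives; coordinates are from the bounding-box lower-left.
Flange: 100 × 22, A = 2 200 mm², y = 11 mm, Ī = 88733.33 mm⁴.
Web: 22 × 150, A = 3 300 mm², y = 97 mm, Ī = 6 187 500 mm⁴.
Centroid: ȳ = ΣA·y / ΣA = 62.6 mm.
Transfer each piece to the horizontal centroidal axis using Ī + A·d² with d = y − 62.6:
  flange: d = -51.6 mm → contributes +5 946 365 mm⁴
  web: d = 34.4 mm → contributes +10 092 588 mm⁴
Total I = 16 038 953 mm⁴.

I_xx ≈ 1.6039 × 10⁷ mm⁴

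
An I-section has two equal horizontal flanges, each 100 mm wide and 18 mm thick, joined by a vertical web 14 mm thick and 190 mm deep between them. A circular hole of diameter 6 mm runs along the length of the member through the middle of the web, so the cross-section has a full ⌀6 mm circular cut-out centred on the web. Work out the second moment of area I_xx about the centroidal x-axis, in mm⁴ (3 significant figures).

I_xx ≈ 4.70 × 10⁷ mm⁴

Break the section into simple shapes (no overlaps), measuring from the bottom-left corner of the bounding box.
Bottom flange: 100 × 18, A = 1 800 mm², y = 9 mm, Ī = 48 600 mm⁴.
Web: 14 × 190, A = 2 660 mm², y = 113 mm, Ī = 8 002 167 mm⁴.
Top flange: 100 × 18, A = 1 800 mm², y = 217 mm, Ī = 48 600 mm⁴.
Hole (subtracted): ⌀6, A = 28.274 mm², y = 113 mm, Ī = 63.617 mm⁴.
By symmetry the centroid is at mid-height, ȳ = 113 mm.
Transfer each piece to the centroidal x-axis using Ī + A·d² with d = y − 113:
  bottom flange: d = -104 mm → contributes +19 517 400 mm⁴
  web: d = 0 mm → contributes +8 002 167 mm⁴
  top flange: d = 104 mm → contributes +19 517 400 mm⁴
  hole: d = 0 mm → contributes −63.617 mm⁴
Total I = 47 036 903 mm⁴.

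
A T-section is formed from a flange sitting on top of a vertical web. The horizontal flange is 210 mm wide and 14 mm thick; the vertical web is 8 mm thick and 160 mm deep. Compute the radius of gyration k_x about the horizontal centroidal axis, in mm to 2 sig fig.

k_x ≈ 48 mm

Break the section into simple shapes (no overlaps), measuring from the bottom-left corner of the bounding box.
Flange: 210 × 14, A = 2 940 mm², y = 167 mm, Ī = 48 020 mm⁴.
Web: 8 × 160, A = 1 280 mm², y = 80 mm, Ī = 2 730 667 mm⁴.
Centroid: ȳ = ΣA·y / ΣA = 140.6 mm.
Transfer each piece to the horizontal centroidal axis using Ī + A·d² with d = y − 140.6:
  flange: d = 26.39 mm → contributes +2 095 317 mm⁴
  web: d = -60.61 mm → contributes +7 433 052 mm⁴
Total I = 9 528 369 mm⁴.
Radius of gyration: k = √(I/A) = √(9 528 369 / 4 220) = 47.52 mm.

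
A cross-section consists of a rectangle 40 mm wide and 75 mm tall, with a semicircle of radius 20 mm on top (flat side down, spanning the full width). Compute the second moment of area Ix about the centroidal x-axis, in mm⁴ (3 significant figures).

Split into non-overlapping primitives; take the origin at the lower-left of the bounding box.
Rectangular body: 40 × 75, A = 3 000 mm², y = 37.5 mm, Ī = 1 406 250 mm⁴.
Semicircular cap: semicircle r = 20, A = 628.32 mm², y = 83.488 mm, Ī = 17 561 mm⁴.
Centroid: ȳ = ΣA·y / ΣA = 45.464 mm.
Transfer each piece to the centroidal x-axis using Ī + A·d² with d = y − 45.464:
  rectangular body: d = -7.9638 mm → contributes +1 596 517 mm⁴
  semicircular cap: d = 38.024 mm → contributes +926 021 mm⁴
Total I = 2 522 538 mm⁴.

Ix ≈ 2.52 × 10⁶ mm⁴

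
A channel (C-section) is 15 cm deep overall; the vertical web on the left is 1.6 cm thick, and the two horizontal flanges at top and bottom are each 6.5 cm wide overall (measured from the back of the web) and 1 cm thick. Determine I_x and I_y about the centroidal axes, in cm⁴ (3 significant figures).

Split into non-overlapping primitives; take the origin at the lower-left of the bounding box.
Web: 1.6 × 15, A = 24 cm², y = 7.5 cm, Ī = 450 cm⁴.
Top flange (beyond web): 4.9 × 1, A = 4.9 cm², y = 14.5 cm, Ī = 0.40833 cm⁴.
Bottom flange (beyond web): 4.9 × 1, A = 4.9 cm², y = 0.5 cm, Ī = 0.40833 cm⁴.
By symmetry the centroid is at mid-height, ȳ = 7.5 cm.
Transfer each piece to the centroidal x-axis using Ī + A·d² with d = y − 7.5:
  web: d = 0 cm → contributes +450 cm⁴
  top flange (beyond web): d = 7 cm → contributes +240.51 cm⁴
  bottom flange (beyond web): d = -7 cm → contributes +240.51 cm⁴
Total I = 931.02 cm⁴.
For the y-axis: x̄ = 1.7423 cm.
Repeating about the centroidal y-axis gives I_y = 98.228 cm⁴.

I_x ≈ 931 cm⁴, I_y ≈ 98.2 cm⁴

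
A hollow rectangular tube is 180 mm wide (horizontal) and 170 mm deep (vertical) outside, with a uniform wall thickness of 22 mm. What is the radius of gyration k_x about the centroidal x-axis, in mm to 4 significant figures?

k_x ≈ 61.56 mm

Treat the section as a set of non-overlapping primitives; coordinates are from the bounding-box lower-left.
Outer rectangle: 180 × 170, A = 30 600 mm², y = 85 mm, Ī = 73 695 000 mm⁴.
Inner void (subtracted): 136 × 126, A = 17 136 mm², y = 85 mm, Ī = 22 670 928 mm⁴.
By symmetry the centroid is at mid-height, ȳ = 85 mm.
All pieces are centred on the centroidal x-axis, so I = ΣĪ (holes subtracted) = 51 024 072 mm⁴.
Radius of gyration: k = √(I/A) = √(51 024 072 / 13 464) = 61.5603 mm.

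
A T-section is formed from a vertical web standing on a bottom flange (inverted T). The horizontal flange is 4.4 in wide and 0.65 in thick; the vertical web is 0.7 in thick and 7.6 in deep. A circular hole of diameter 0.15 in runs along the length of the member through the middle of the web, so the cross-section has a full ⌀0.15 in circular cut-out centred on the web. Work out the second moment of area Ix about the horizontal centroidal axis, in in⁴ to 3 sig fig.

Split into non-overlapping primitives; take the origin at the lower-left of the bounding box.
Flange: 4.4 × 0.65, A = 2.86 in², y = 0.325 in, Ī = 0.1007 in⁴.
Web: 0.7 × 7.6, A = 5.32 in², y = 4.45 in, Ī = 25.607 in⁴.
Hole (subtracted): ⌀0.15, A = 0.017671 in², y = 4.45 in, Ī = 0.00002485 in⁴.
Centroid: ȳ = ΣA·y / ΣA = 3.0046 in.
Transfer each piece to the horizontal centroidal axis using Ī + A·d² with d = y − 3.0046:
  flange: d = -2.6796 in → contributes +20.637 in⁴
  web: d = 1.4454 in → contributes +36.721 in⁴
  hole: d = 1.4454 in → contributes −0.036942 in⁴
Total I = 57.321 in⁴.

Ix ≈ 57.3 in⁴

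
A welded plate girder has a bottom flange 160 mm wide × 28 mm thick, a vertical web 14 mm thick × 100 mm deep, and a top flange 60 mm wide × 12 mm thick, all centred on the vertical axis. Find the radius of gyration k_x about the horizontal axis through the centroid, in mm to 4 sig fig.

Treat the section as a set of non-overlapping primitives; coordinates are from the bounding-box lower-left.
Bottom plate: 160 × 28, A = 4 480 mm², y = 14 mm, Ī = 292 693 mm⁴.
Web plate: 14 × 100, A = 1 400 mm², y = 78 mm, Ī = 1 166 667 mm⁴.
Top plate: 60 × 12, A = 720 mm², y = 134 mm, Ī = 8 640 mm⁴.
Centroid: ȳ = ΣA·y / ΣA = 40.6667 mm.
Transfer each piece to the horizontal axis through the centroid using Ī + A·d² with d = y − 40.6667:
  bottom plate: d = -26.6667 mm → contributes +3 478 471 mm⁴
  web plate: d = 37.3333 mm → contributes +3 117 956 mm⁴
  top plate: d = 93.3333 mm → contributes +6 280 640 mm⁴
Total I = 12 877 067 mm⁴.
Radius of gyration: k = √(I/A) = √(12 877 067 / 6 600) = 44.1709 mm.

k_x ≈ 44.17 mm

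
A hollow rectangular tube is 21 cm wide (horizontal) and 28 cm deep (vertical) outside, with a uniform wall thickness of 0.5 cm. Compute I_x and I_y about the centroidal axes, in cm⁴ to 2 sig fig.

Break the section into simple shapes (no overlaps), measuring from the bottom-left corner of the bounding box.
Outer rectangle: 21 × 28, A = 588 cm², y = 14 cm, Ī = 38 416 cm⁴.
Inner void (subtracted): 20 × 27, A = 540 cm², y = 14 cm, Ī = 32 805 cm⁴.
By symmetry the centroid is at mid-height, ȳ = 14 cm.
All pieces are centred on the centroidal x-axis, so I = ΣĪ (holes subtracted) = 5 611 cm⁴.
Repeating about the centroidal y-axis gives I_y = 3 609 cm⁴.

I_x ≈ 5600 cm⁴, I_y ≈ 3600 cm⁴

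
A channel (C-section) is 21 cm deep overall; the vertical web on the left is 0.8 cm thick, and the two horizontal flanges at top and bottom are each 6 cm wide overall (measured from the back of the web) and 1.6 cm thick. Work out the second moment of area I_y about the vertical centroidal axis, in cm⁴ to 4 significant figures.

Split into non-overlapping primitives; take the origin at the lower-left of the bounding box.
Web: 0.8 × 21, A = 16.8 cm², x = 0.4 cm, Ī = 0.896 cm⁴.
Top flange (beyond web): 5.2 × 1.6, A = 8.32 cm², x = 3.4 cm, Ī = 18.7477 cm⁴.
Bottom flange (beyond web): 5.2 × 1.6, A = 8.32 cm², x = 3.4 cm, Ī = 18.7477 cm⁴.
Centroid: x̄ = ΣA·x / ΣA = 1.89282 cm.
Transfer each piece to the vertical centroidal axis using Ī + A·d² with d = x − 1.89282:
  web: d = -1.49282 cm → contributes +38.3351 cm⁴
  top flange (beyond web): d = 1.50718 cm → contributes +37.6473 cm⁴
  bottom flange (beyond web): d = 1.50718 cm → contributes +37.6473 cm⁴
Total I = 113.63 cm⁴.

I_y ≈ 113.6 cm⁴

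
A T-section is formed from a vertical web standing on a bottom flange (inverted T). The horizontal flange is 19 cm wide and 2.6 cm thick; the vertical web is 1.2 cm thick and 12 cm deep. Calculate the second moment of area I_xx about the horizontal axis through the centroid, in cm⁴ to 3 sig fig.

Treat the section as a set of non-overlapping primitives; coordinates are from the bounding-box lower-left.
Flange: 19 × 2.6, A = 49.4 cm², y = 1.3 cm, Ī = 27.829 cm⁴.
Web: 1.2 × 12, A = 14.4 cm², y = 8.6 cm, Ī = 172.8 cm⁴.
Centroid: ȳ = ΣA·y / ΣA = 2.9476 cm.
Transfer each piece to the horizontal axis through the centroid using Ī + A·d² with d = y − 2.9476:
  flange: d = -1.6476 cm → contributes +161.94 cm⁴
  web: d = 5.6524 cm → contributes +632.87 cm⁴
Total I = 794.8 cm⁴.

I_xx ≈ 795 cm⁴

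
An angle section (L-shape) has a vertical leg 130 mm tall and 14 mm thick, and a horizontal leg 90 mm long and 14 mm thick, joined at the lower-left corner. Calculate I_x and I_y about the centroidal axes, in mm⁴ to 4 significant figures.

Treat the section as a set of non-overlapping primitives; coordinates are from the bounding-box lower-left.
Vertical leg: 14 × 130, A = 1 820 mm², y = 65 mm, Ī = 2 563 167 mm⁴.
Horizontal leg (remainder): 76 × 14, A = 1 064 mm², y = 7 mm, Ī = 17378.7 mm⁴.
Centroid: ȳ = ΣA·y / ΣA = 43.6019 mm.
Transfer each piece to the centroidal x-axis using Ī + A·d² with d = y − 43.6019:
  vertical leg: d = 21.3981 mm → contributes +3 396 503 mm⁴
  horizontal leg (remainder): d = -36.6019 mm → contributes +1 442 822 mm⁴
Total I = 4 839 324 mm⁴.
For the y-axis: x̄ = 23.6019 mm.
Repeating about the centroidal y-axis gives I_y = 1 901 564 mm⁴.

I_x ≈ 4.839 × 10⁶ mm⁴, I_y ≈ 1.902 × 10⁶ mm⁴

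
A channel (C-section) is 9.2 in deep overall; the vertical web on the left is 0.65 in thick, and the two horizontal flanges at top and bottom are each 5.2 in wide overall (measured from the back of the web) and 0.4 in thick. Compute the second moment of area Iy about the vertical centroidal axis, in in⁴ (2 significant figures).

Iy ≈ 22 in⁴

Split into non-overlapping primitives; take the origin at the lower-left of the bounding box.
Web: 0.65 × 9.2, A = 5.98 in², x = 0.325 in, Ī = 0.2105 in⁴.
Top flange (beyond web): 4.55 × 0.4, A = 1.82 in², x = 2.925 in, Ī = 3.14 in⁴.
Bottom flange (beyond web): 4.55 × 0.4, A = 1.82 in², x = 2.925 in, Ī = 3.14 in⁴.
Centroid: x̄ = ΣA·x / ΣA = 1.309 in.
Transfer each piece to the vertical centroidal axis using Ī + A·d² with d = x − 1.309:
  web: d = -0.9838 in → contributes +5.998 in⁴
  top flange (beyond web): d = 1.616 in → contributes +7.894 in⁴
  bottom flange (beyond web): d = 1.616 in → contributes +7.894 in⁴
Total I = 21.79 in⁴.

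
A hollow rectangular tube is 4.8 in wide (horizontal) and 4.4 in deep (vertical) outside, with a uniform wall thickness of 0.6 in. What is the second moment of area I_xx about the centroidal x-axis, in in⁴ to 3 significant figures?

I_xx ≈ 24.2 in⁴

Split into non-overlapping primitives; take the origin at the lower-left of the bounding box.
Outer rectangle: 4.8 × 4.4, A = 21.12 in², y = 2.2 in, Ī = 34.074 in⁴.
Inner void (subtracted): 3.6 × 3.2, A = 11.52 in², y = 2.2 in, Ī = 9.8304 in⁴.
By symmetry the centroid is at mid-height, ȳ = 2.2 in.
All pieces are centred on the centroidal x-axis, so I = ΣĪ (holes subtracted) = 24.243 in⁴.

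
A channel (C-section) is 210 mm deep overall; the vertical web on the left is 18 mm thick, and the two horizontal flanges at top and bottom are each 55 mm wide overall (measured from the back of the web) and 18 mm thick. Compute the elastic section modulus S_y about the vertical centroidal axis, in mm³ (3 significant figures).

Split into non-overlapping primitives; take the origin at the lower-left of the bounding box.
Web: 18 × 210, A = 3 780 mm², x = 9 mm, Ī = 102 060 mm⁴.
Top flange (beyond web): 37 × 18, A = 666 mm², x = 36.5 mm, Ī = 75 980 mm⁴.
Bottom flange (beyond web): 37 × 18, A = 666 mm², x = 36.5 mm, Ī = 75 980 mm⁴.
Centroid: x̄ = ΣA·x / ΣA = 16.165 mm.
Transfer each piece to the vertical centroidal axis using Ī + A·d² with d = x − 16.165:
  web: d = -7.1655 mm → contributes +296 141 mm⁴
  top flange (beyond web): d = 20.335 mm → contributes +351 365 mm⁴
  bottom flange (beyond web): d = 20.335 mm → contributes +351 365 mm⁴
Total I = 998 872 mm⁴.
Extreme fibre distance c = 38.835 mm; S = I/c = 25 721 mm³.

S_y ≈ 2.57 × 10⁴ mm³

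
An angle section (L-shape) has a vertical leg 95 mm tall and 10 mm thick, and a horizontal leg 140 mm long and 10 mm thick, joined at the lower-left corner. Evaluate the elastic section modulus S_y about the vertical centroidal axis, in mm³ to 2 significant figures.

Split into non-overlapping primitives; take the origin at the lower-left of the bounding box.
Vertical leg: 10 × 95, A = 950 mm², x = 5 mm, Ī = 7 917 mm⁴.
Horizontal leg (remainder): 130 × 10, A = 1 300 mm², x = 75 mm, Ī = 1 830 833 mm⁴.
Centroid: x̄ = ΣA·x / ΣA = 45.44 mm.
Transfer each piece to the vertical centroidal axis using Ī + A·d² with d = x − 45.44:
  vertical leg: d = -40.44 mm → contributes +1 561 882 mm⁴
  horizontal leg (remainder): d = 29.56 mm → contributes +2 966 423 mm⁴
Total I = 4 528 306 mm⁴.
Extreme fibre distance c = 94.56 mm; S = I/c = 47 890 mm³.

S_y ≈ 4.8 × 10⁴ mm³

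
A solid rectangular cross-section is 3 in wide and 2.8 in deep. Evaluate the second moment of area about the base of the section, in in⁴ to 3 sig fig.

The section: 3 × 2.8, A = 8.4 in², y = 1.4 in, Ī = 5.488 in⁴.
Transfer it to the bottom edge using Ī + A·d² with d = y − 0:
  the section: d = 1.4 in → contributes +21.952 in⁴
Total I = 21.952 in⁴.

I_base ≈ 22.0 in⁴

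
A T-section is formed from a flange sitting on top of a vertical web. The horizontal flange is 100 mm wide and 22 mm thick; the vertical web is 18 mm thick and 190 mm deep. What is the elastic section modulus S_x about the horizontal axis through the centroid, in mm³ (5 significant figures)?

S_x ≈ 1.8623 × 10⁵ mm³

Split into non-overlapping primitives; take the origin at the lower-left of the bounding box.
Flange: 100 × 22, A = 2 200 mm², y = 201 mm, Ī = 88733.33 mm⁴.
Web: 18 × 190, A = 3 420 mm², y = 95 mm, Ī = 10 288 500 mm⁴.
Centroid: ȳ = ΣA·y / ΣA = 136.4947 mm.
Transfer each piece to the horizontal axis through the centroid using Ī + A·d² with d = y − 136.4947:
  flange: d = 64.50534 mm → contributes +9 242 798 mm⁴
  web: d = -41.49466 mm → contributes +16 177 080 mm⁴
Total I = 25 419 878 mm⁴.
Extreme fibre distance c = 136.4947 mm; S = I/c = 186233.5 mm³.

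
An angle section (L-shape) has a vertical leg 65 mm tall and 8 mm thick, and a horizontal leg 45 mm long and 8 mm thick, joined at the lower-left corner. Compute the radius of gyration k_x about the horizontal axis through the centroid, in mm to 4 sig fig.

k_x ≈ 20.35 mm

Break the section into simple shapes (no overlaps), measuring from the bottom-left corner of the bounding box.
Vertical leg: 8 × 65, A = 520 mm², y = 32.5 mm, Ī = 183 083 mm⁴.
Horizontal leg (remainder): 37 × 8, A = 296 mm², y = 4 mm, Ī = 1578.67 mm⁴.
Centroid: ȳ = ΣA·y / ΣA = 22.1618 mm.
Transfer each piece to the horizontal axis through the centroid using Ī + A·d² with d = y − 22.1618:
  vertical leg: d = 10.3382 mm → contributes +238 660 mm⁴
  horizontal leg (remainder): d = -18.1618 mm → contributes +99214.2 mm⁴
Total I = 337 875 mm⁴.
Radius of gyration: k = √(I/A) = √(337 875 / 816) = 20.3485 mm.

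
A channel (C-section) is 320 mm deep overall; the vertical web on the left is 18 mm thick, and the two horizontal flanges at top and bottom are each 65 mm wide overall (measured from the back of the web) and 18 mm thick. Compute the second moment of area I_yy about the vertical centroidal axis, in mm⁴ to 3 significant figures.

Decompose the section into non-overlapping parts with the origin at the bottom-left of its bounding rectangle.
Web: 18 × 320, A = 5 760 mm², x = 9 mm, Ī = 155 520 mm⁴.
Top flange (beyond web): 47 × 18, A = 846 mm², x = 41.5 mm, Ī = 155 735 mm⁴.
Bottom flange (beyond web): 47 × 18, A = 846 mm², x = 41.5 mm, Ī = 155 735 mm⁴.
Centroid: x̄ = ΣA·x / ΣA = 16.379 mm.
Transfer each piece to the vertical centroidal axis using Ī + A·d² with d = x − 16.379:
  web: d = -7.3792 mm → contributes +469 169 mm⁴
  top flange (beyond web): d = 25.121 mm → contributes +689 606 mm⁴
  bottom flange (beyond web): d = 25.121 mm → contributes +689 606 mm⁴
Total I = 1 848 380 mm⁴.

I_yy ≈ 1.85 × 10⁶ mm⁴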